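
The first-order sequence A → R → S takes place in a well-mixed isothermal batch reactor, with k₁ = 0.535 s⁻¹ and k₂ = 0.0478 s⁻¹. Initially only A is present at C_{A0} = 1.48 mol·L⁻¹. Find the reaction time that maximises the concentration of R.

4.96 s

The intermediate peaks when r₁ = r₂, i.e. k₁e^(−k₁t) = k₂e^(−k₂t), giving t_opt = ln(k₂/k₁)/(k₂−k₁).
= ln(0.0478/0.535)/(0.0478−0.535) = ln(0.08935)/-0.4872 = -2.415/-0.4872 = 4.96 s.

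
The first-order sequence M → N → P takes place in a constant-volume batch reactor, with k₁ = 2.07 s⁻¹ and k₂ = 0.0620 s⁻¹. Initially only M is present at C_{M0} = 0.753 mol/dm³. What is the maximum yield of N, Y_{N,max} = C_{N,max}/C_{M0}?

At the optimum, C_{N,max}/C_{M0} = (k₁/k₂)^[k₂/(k₂−k₁)].
= (2.07/0.0620)^(0.0620/(0.0620−2.07)) = (33.39)^(-0.03088) = 0.8973.

0.897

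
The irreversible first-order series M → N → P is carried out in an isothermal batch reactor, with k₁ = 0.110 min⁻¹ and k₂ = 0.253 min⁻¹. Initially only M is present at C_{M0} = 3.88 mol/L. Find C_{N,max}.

For a first-order series the maximum intermediate yield is C_{N,max}/C_{M0} = (k₁/k₂)^[k₂/(k₂−k₁)].
= (0.110/0.253)^(0.253/(0.253−0.110)) = (0.4348)^(1.769) = 0.2291.
C_{N,max} = 0.2291×3.88 = 0.889 mol/L.

0.889 mol/L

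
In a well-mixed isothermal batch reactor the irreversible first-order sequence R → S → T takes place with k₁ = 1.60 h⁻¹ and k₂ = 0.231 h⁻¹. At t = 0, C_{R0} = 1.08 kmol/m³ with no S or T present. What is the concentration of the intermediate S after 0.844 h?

0.712 kmol/m³

Solving the coupled first-order balances gives C_S(t) = [k₁/(k₂−k₁)]·C_{R0}·(e^(−k₁t) − e^(−k₂t)).
e^(−k₁t) = e^(−1.60×0.844) = e^(−1.350) = 0.2591; e^(−k₂t) = e^(−0.1950) = 0.8229.
C_S = 1.60×1.08/(0.231−1.60) × (0.2591−0.8229) = (-1.262)×(-0.5637) = 0.7116 kmol/m³.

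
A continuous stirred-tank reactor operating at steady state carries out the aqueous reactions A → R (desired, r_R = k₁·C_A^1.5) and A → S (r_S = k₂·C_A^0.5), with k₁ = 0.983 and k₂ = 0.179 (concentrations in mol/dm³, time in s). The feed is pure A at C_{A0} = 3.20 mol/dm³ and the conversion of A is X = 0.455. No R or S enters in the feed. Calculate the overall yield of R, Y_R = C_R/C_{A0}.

0.412

Exit C_A = C_{A0}(1−X) = 3.20×0.545 = 1.744 mol/dm³.
In a CSTR the entire volume is at exit conditions, so r_R = 0.983×1.744^1.5 = 2.264 and r_S = 0.179×1.744^0.5 = 0.2364.
Fraction of consumed A going to R: r_R/(r_R+r_S) = 0.9055.
C_R = 0.9055·C_{A0}·X = 0.9055×3.20×0.455 = 1.32 mol/dm³; Y_R = C_R/C_{A0} = 0.412.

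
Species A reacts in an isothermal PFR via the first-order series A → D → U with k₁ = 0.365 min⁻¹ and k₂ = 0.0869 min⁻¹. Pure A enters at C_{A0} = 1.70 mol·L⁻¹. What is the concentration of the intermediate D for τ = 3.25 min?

For first-order series with pure A initially, C_D(τ) = k₁C_{A0}/(k₂−k₁)·(e^(−k₁τ) − e^(−k₂τ)).
e^(−k₁τ) = e^(−0.365×3.25) = e^(−1.186) = 0.3054; e^(−k₂τ) = e^(−0.2824) = 0.7540.
C_D = 0.365×1.70/(0.0869−0.365) × (0.3054−0.7540) = (-2.231)×(-0.4486) = 1.001 mol·L⁻¹.

1.00 mol·L⁻¹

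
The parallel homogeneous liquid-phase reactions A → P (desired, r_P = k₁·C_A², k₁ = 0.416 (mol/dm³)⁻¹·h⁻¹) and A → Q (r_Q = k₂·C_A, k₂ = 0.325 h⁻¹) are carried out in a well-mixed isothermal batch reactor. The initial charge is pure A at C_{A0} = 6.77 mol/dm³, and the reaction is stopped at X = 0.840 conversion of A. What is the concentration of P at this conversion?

4.59 mol/dm³

C_A = C_{A0}(1−X) = 1.083 mol/dm³.
Along a PFR/batch, dC_Q/dC_A = −r_Q/(r_P+r_Q) = −k₂/(k₂+k₁·C_A).
Integrating from C_{A0} to C_A: C_Q = (0.325/0.416)·ln[(0.325+0.416·6.77)/(0.325+0.416·1.08)] = 0.7813·ln(3.141/0.7756) = 1.093 mol/dm³.
Then C_P = (C_{A0}−C_A) − C_Q = 5.687 − 1.093 = 4.594 mol/dm³.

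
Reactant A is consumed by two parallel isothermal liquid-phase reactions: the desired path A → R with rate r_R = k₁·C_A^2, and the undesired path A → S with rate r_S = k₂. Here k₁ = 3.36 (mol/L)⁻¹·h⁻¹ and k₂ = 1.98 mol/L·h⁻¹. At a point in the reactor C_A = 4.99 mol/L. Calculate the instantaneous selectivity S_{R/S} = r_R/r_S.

42.3

S_{R/S} = r_R/r_S = (k₁·C_A^2)/(k₂) = (k₁/k₂)·C_A^2.
= (3.36×4.990^2) / (1.98) = 83.66/1.980 = 42.3.
Since the desired path is higher order in A, keeping C_A high (PFR or concentrated feed) favours R.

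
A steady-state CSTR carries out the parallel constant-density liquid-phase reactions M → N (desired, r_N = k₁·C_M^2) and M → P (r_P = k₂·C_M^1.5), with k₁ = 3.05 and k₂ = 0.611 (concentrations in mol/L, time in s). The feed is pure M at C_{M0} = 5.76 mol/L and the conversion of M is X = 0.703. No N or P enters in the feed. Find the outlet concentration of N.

Exit C_M = C_{M0}(1−X) = 5.76×0.297 = 1.711 mol/L.
Rates in a CSTR are evaluated at the outlet concentration: r_N = 3.05×1.711^2 = 8.926, r_P = 0.611×1.711^1.5 = 1.367.
Fraction of consumed M going to N: r_N/(r_N+r_P) = 0.8672.
C_N = 0.8672·C_{M0}·X = 0.8672×5.76×0.703 = 3.51 mol/L.

3.51 mol/L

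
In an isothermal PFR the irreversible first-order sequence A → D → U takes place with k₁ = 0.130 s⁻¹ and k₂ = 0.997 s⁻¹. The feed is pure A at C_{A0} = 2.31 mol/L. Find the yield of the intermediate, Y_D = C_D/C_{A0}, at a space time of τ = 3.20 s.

The intermediate concentration in a first-order A→B→C sequence is C_D = k₁C_{A0}(e^(−k₁τ) − e^(−k₂τ))/(k₂−k₁).
e^(−k₁τ) = e^(−0.130×3.20) = e^(−0.4160) = 0.6597; e^(−k₂τ) = e^(−3.190) = 0.04116.
C_D = 0.130×2.31/(0.997−0.130) × (0.6597−0.04116) = 0.3464×0.6185 = 0.2142 mol/L.
Y_D = C_D/C_{A0} = 0.2142/2.31 = 0.0927.

0.0927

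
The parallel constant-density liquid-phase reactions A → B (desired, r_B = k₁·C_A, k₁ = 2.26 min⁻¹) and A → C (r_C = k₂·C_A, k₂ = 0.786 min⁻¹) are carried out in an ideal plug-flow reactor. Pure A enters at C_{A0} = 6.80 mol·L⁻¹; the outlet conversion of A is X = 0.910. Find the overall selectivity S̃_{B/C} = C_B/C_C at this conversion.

C_A = C_{A0}(1−X) = 0.6120 mol·L⁻¹.
Both paths are first order in A, so the instantaneous fraction to B is constant: dC_B/d(−C_A) = k₁/(k₁+k₂) = 0.7420.
C_B = 0.7420·(C_{A0}−C_A) = 0.7420×6.188 = 4.59 mol·L⁻¹.
C_C = (C_{A0}−C_A)−C_B = 1.597 mol·L⁻¹; S̃_{B/C} = 4.591/1.597 = 2.88.

2.88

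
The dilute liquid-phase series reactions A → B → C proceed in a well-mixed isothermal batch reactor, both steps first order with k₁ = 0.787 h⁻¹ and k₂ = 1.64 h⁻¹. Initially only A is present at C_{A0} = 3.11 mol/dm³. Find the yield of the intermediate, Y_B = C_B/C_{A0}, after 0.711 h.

0.240

For first-order series with pure A initially, C_B(t) = k₁C_{A0}/(k₂−k₁)·(e^(−k₁t) − e^(−k₂t)).
e^(−k₁t) = e^(−0.787×0.711) = e^(−0.5596) = 0.5715; e^(−k₂t) = e^(−1.166) = 0.3116.
C_B = 0.787×3.11/(1.64−0.787) × (0.5715−0.3116) = 2.869×0.2599 = 0.7456 mol/dm³.
Y_B = C_B/C_{A0} = 0.7456/3.11 = 0.240.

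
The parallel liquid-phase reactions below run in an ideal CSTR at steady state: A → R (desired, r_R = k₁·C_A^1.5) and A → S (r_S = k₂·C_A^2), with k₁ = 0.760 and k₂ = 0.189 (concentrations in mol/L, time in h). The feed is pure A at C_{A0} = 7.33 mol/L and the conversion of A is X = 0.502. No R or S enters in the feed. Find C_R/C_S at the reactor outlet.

Exit C_A = C_{A0}(1−X) = 7.33×0.498 = 3.650 mol/L.
Rates in a CSTR are evaluated at the outlet concentration: r_R = 0.760×3.650^1.5 = 5.300, r_S = 0.189×3.650^2 = 2.518.
Overall selectivity = C_R/C_S = r_Rτ/(r_Sτ) = r_R/r_S = 2.10.

2.10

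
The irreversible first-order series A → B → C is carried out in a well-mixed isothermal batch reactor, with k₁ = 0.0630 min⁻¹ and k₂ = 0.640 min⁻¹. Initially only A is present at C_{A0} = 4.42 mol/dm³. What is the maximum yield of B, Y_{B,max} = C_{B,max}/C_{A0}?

At the optimum, C_{B,max}/C_{A0} = (k₁/k₂)^[k₂/(k₂−k₁)].
= (0.0630/0.640)^(0.640/(0.640−0.0630)) = (0.09844)^(1.109) = 0.07642.

0.0764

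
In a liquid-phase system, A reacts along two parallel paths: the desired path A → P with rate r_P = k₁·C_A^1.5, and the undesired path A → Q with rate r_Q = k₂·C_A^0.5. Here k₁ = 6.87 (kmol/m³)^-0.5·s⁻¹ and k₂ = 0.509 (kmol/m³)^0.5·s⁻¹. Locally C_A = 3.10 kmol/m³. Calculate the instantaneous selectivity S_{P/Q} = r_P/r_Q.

S_{P/Q} = r_P/r_Q = (k₁·C_A^1.5)/(k₂·C_A^0.5) = (k₁/k₂)·C_A.
= (6.87×3.100^1.5) / (0.509×3.100^0.5) = 37.50/0.8962 = 41.8.
Since the desired path is higher order in A, keeping C_A high (PFR or concentrated feed) favours P.

41.8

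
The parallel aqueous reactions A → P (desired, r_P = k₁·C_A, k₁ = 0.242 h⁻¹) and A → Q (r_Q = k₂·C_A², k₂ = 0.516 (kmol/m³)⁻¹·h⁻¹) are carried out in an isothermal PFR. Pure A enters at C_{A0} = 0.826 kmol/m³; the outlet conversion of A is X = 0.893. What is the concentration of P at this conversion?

0.395 kmol/m³

C_A = C_{A0}(1−X) = 0.08838 kmol/m³.
Along a PFR/batch, dC_P/dC_A = −r_P/(r_P+r_Q) = −k₁/(k₁+k₂·C_A).
Integrating from C_{A0} to C_A: C_P = (0.242/0.516)·ln[(0.242+0.516·0.826)/(0.242+0.516·0.0884)] = 0.4690·ln(0.6682/0.2876) = 0.3954 kmol/m³.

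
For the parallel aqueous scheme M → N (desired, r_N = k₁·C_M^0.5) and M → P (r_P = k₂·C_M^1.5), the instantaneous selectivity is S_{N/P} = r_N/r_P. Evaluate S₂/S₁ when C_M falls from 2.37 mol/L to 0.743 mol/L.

S_{N/P} = (k₁/k₂)·C_M⁻¹, so S₂/S₁ = (C_{M,2}/C_{M,1})⁻¹.
= 2.37/0.743 = 3.19.

3.19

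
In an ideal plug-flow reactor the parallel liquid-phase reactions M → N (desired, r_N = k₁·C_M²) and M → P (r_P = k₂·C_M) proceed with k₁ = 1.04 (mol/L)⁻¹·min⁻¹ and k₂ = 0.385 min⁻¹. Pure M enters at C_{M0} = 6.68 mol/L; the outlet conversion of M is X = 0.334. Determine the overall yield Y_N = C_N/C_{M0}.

C_M = C_{M0}(1−X) = 4.449 mol/L.
Along a PFR/batch, dC_P/dC_M = −r_P/(r_N+r_P) = −k₂/(k₂+k₁·C_M).
Integrating from C_{M0} to C_M: C_P = (0.385/1.04)·ln[(0.385+1.04·6.68)/(0.385+1.04·4.45)] = 0.3702·ln(7.332/5.012) = 0.1408 mol/L.
Then C_N = (C_{M0}−C_M) − C_P = 2.231 − 0.1408 = 2.090 mol/L.
Y_N = C_N/C_{M0} = 2.090/6.68 = 0.313.

0.313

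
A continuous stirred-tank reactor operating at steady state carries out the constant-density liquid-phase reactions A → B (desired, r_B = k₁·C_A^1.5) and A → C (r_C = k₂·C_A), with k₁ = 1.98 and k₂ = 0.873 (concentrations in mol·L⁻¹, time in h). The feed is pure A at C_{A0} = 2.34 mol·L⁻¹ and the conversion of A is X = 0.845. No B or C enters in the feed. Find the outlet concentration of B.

Exit C_A = C_{A0}(1−X) = 2.34×0.155 = 0.3627 mol·L⁻¹.
Rates in a CSTR are evaluated at the outlet concentration: r_B = 1.98×0.3627^1.5 = 0.4325, r_C = 0.873×0.3627 = 0.3166.
Fraction of consumed A going to B: r_B/(r_B+r_C) = 0.5773.
C_B = 0.5773·C_{A0}·X = 0.5773×2.34×0.845 = 1.14 mol·L⁻¹.

1.14 mol·L⁻¹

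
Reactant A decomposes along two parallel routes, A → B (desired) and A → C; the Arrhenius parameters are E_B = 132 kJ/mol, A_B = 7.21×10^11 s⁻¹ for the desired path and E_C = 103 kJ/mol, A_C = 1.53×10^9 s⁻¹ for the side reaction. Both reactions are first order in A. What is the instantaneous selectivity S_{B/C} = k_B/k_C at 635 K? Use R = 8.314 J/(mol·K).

1.94

With equal orders, S_{B/C} = k_B/k_C = (A_B/A_C)·exp[(E_C−E_B)/(RT)].
(E_C−E_B)/(RT) = (103−132)×10³/(8.314×635) = -29000/5279 = -5.493.
k_B/k_C = (7.21×10^11/1.53×10^9)·exp(-5.493) = 471.2 × 0.004115 = 1.94.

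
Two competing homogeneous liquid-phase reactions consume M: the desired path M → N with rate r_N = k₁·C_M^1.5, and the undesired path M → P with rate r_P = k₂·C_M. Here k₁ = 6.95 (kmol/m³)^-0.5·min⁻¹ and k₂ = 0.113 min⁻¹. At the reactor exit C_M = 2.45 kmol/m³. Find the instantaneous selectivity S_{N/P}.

S_{N/P} = r_N/r_P = (k₁·C_M^1.5)/(k₂·C_M) = (k₁/k₂)·C_M^0.5.
= (6.95×2.450^1.5) / (0.113×2.450) = 26.65/0.2769 = 96.3.

96.3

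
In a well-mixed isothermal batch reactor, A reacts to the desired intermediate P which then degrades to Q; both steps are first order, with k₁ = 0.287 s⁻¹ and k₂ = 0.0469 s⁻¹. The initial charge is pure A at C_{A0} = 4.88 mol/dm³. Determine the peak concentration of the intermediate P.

At the optimum, C_{P,max}/C_{A0} = (k₁/k₂)^[k₂/(k₂−k₁)].
= (0.287/0.0469)^(0.0469/(0.0469−0.287)) = (6.119)^(-0.1953) = 0.7020.
C_{P,max} = 0.7020×4.88 = 3.43 mol/dm³.

3.43 mol/dm³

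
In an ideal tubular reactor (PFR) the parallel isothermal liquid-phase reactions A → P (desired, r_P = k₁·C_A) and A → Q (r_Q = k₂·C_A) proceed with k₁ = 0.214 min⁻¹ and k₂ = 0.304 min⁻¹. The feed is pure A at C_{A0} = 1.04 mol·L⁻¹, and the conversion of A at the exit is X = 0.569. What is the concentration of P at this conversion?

C_A = C_{A0}(1−X) = 0.4482 mol·L⁻¹.
Both paths are first order in A, so the instantaneous fraction to P is constant: dC_P/d(−C_A) = k₁/(k₁+k₂) = 0.4131.
C_P = 0.4131·(C_{A0}−C_A) = 0.4131×0.5918 = 0.244 mol·L⁻¹.

0.244 mol·L⁻¹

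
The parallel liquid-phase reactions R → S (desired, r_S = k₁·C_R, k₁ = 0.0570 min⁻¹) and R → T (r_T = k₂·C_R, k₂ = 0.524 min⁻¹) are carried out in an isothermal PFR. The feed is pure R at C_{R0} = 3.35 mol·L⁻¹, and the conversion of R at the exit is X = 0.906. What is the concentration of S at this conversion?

0.298 mol·L⁻¹

C_R = C_{R0}(1−X) = 0.3149 mol·L⁻¹.
Both paths are first order in R, so the instantaneous fraction to S is constant: dC_S/d(−C_R) = k₁/(k₁+k₂) = 0.09811.
C_S = 0.09811·(C_{R0}−C_R) = 0.09811×3.035 = 0.298 mol·L⁻¹.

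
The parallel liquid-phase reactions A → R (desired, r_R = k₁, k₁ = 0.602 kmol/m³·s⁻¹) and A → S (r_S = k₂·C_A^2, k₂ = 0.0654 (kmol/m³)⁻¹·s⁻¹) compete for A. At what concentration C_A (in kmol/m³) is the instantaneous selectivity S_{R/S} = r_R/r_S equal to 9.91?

0.964 kmol/m³

S_{R/S} = (k₁/k₂)·C_A^-2 ⇒ C_A = (S·k₂/k₁)^(-0.5).
= (9.91×0.0654/0.602)^(-0.5) = (1.077)^(-0.5) = 0.964 kmol/m³.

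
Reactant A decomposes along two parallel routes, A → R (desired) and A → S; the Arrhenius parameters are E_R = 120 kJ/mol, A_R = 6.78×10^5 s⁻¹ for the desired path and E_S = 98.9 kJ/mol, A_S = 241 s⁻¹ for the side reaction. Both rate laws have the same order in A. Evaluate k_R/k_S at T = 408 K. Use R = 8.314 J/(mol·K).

5.59

k_R/k_S = (A_R/A_S)·exp[−(E_R−E_S)/(RT)] = (A_R/A_S)·exp[(E_S−E_R)/(RT)].
(E_S−E_R)/(RT) = (98.9−120)×10³/(8.314×408) = -21100/3392 = -6.220.
k_R/k_S = (6.78×10^5/241)·exp(-6.220) = 2813 × 0.001989 = 5.59.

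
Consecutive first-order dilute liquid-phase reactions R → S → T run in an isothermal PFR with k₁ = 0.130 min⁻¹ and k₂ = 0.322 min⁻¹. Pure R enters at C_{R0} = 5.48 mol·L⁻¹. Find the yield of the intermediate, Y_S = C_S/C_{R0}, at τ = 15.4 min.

The intermediate concentration in a first-order A→B→C sequence is C_S = k₁C_{R0}(e^(−k₁τ) − e^(−k₂τ))/(k₂−k₁).
e^(−k₁τ) = e^(−0.130×15.4) = e^(−2.002) = 0.1351; e^(−k₂τ) = e^(−4.959) = 0.007021.
C_S = 0.130×5.48/(0.322−0.130) × (0.1351−0.007021) = 3.710×0.1280 = 0.4751 mol·L⁻¹.
Y_S = C_S/C_{R0} = 0.4751/5.48 = 0.0867.

0.0867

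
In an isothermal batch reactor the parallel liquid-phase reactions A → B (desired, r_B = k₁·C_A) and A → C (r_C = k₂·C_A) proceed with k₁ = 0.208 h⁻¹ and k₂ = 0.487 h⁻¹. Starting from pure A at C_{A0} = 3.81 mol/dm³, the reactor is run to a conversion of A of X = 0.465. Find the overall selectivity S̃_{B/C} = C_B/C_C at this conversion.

C_A = C_{A0}(1−X) = 2.038 mol/dm³.
Both paths are first order in A, so the instantaneous fraction to B is constant: dC_B/d(−C_A) = k₁/(k₁+k₂) = 0.2993.
C_B = 0.2993·(C_{A0}−C_A) = 0.2993×1.772 = 0.530 mol/dm³.
C_C = (C_{A0}−C_A)−C_B = 1.241 mol/dm³; S̃_{B/C} = 0.5302/1.241 = 0.427.

0.427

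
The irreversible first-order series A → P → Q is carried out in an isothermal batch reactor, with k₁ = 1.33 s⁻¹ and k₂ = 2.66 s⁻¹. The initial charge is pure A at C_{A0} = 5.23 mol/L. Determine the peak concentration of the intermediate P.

For a first-order series the maximum intermediate yield is C_{P,max}/C_{A0} = (k₁/k₂)^[k₂/(k₂−k₁)].
= (1.33/2.66)^(2.66/(2.66−1.33)) = (0.5000)^(2.000) = 0.2500.
C_{P,max} = 0.2500×5.23 = 1.31 mol/L.

1.31 mol/L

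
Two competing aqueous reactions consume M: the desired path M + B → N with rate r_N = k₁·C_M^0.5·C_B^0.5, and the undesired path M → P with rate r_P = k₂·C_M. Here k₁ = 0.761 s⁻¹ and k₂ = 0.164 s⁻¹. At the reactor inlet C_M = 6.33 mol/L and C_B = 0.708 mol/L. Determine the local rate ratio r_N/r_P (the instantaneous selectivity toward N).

S_{N/P} = r_N/r_P = (k₁·C_M^0.5·C_B^0.5)/(k₂·C_M) = (k₁/k₂)·C_M^-0.5·C_B^0.5.
= (0.761×6.330^0.5×0.7080^0.5) / (0.164×6.330) = 1.611/1.038 = 1.55.
The undesired path is higher order in M, so low C_M (CSTR or dilute feed) favours N.

1.55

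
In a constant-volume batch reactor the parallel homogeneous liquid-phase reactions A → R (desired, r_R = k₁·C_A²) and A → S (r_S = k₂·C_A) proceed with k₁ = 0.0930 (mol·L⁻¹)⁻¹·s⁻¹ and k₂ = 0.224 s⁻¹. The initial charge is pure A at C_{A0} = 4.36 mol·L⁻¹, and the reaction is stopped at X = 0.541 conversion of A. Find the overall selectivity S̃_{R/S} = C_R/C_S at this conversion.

1.29

C_A = C_{A0}(1−X) = 2.001 mol·L⁻¹.
Along a PFR/batch, dC_S/dC_A = −r_S/(r_R+r_S) = −k₂/(k₂+k₁·C_A).
Integrating from C_{A0} to C_A: C_S = (0.224/0.0930)·ln[(0.224+0.0930·4.36)/(0.224+0.0930·2.00)] = 2.409·ln(0.6295/0.4101) = 1.032 mol·L⁻¹.
Then C_R = (C_{A0}−C_A) − C_S = 2.359 − 1.032 = 1.327 mol·L⁻¹.
S̃_{R/S} = C_R/C_S = 1.327/1.032 = 1.29.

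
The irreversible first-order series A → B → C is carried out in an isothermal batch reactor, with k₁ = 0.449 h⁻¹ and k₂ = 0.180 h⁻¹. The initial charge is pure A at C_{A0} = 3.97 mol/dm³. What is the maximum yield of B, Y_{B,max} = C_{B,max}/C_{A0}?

0.542

At the optimum, C_{B,max}/C_{A0} = (k₁/k₂)^[k₂/(k₂−k₁)].
= (0.449/0.180)^(0.180/(0.180−0.449)) = (2.494)^(-0.6691) = 0.5425.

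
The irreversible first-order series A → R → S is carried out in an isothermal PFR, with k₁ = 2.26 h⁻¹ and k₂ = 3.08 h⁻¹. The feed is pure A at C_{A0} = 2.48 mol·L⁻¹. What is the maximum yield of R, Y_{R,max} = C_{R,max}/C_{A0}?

0.313

At the optimum, C_{R,max}/C_{A0} = (k₁/k₂)^[k₂/(k₂−k₁)].
= (2.26/3.08)^(3.08/(3.08−2.26)) = (0.7338)^(3.756) = 0.3126.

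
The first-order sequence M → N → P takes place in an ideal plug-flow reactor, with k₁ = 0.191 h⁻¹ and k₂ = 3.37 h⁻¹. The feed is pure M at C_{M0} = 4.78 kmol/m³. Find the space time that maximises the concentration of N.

0.903 h

The intermediate peaks when r₁ = r₂, i.e. k₁e^(−k₁τ) = k₂e^(−k₂τ), giving τ_opt = ln(k₂/k₁)/(k₂−k₁).
= ln(3.37/0.191)/(3.37−0.191) = ln(17.64)/3.179 = 2.870/3.179 = 0.903 h.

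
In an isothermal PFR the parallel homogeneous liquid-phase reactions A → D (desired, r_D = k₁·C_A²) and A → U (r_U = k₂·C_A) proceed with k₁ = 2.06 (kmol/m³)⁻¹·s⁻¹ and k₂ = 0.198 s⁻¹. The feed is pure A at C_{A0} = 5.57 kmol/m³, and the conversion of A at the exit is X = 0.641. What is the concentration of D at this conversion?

3.47 kmol/m³

C_A = C_{A0}(1−X) = 2.000 kmol/m³.
Along a PFR/batch, dC_U/dC_A = −r_U/(r_D+r_U) = −k₂/(k₂+k₁·C_A).
Integrating from C_{A0} to C_A: C_U = (0.198/2.06)·ln[(0.198+2.06·5.57)/(0.198+2.06·2.00)] = 0.09612·ln(11.67/4.317) = 0.09560 kmol/m³.
Then C_D = (C_{A0}−C_A) − C_U = 3.570 − 0.09560 = 3.475 kmol/m³.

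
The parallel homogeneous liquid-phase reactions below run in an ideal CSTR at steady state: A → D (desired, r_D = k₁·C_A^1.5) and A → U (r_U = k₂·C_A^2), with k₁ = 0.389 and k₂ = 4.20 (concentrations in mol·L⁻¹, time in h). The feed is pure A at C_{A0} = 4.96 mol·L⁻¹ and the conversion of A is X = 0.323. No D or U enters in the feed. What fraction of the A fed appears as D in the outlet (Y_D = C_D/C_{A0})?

0.0155

Exit C_A = C_{A0}(1−X) = 4.96×0.677 = 3.358 mol·L⁻¹.
In a CSTR the entire volume is at exit conditions, so r_D = 0.389×3.358^1.5 = 2.394 and r_U = 4.20×3.358^2 = 47.36.
Fraction of consumed A going to D: r_D/(r_D+r_U) = 0.04811.
C_D = 0.04811·C_{A0}·X = 0.04811×4.96×0.323 = 0.0771 mol·L⁻¹; Y_D = C_D/C_{A0} = 0.0155.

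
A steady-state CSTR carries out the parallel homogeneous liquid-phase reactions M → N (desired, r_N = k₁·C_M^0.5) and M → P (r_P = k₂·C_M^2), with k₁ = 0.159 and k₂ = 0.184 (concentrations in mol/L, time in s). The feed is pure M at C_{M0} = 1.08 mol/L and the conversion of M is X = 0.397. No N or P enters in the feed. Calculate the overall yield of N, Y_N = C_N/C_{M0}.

Exit C_M = C_{M0}(1−X) = 1.08×0.603 = 0.6512 mol/L.
A CSTR operates uniformly at the exit composition, giving r_N = 0.1283 and r_P = 0.07804 (each k·C_M^n at C_M = 0.6512).
Fraction of consumed M going to N: r_N/(r_N+r_P) = 0.6218.
C_N = 0.6218·C_{M0}·X = 0.6218×1.08×0.397 = 0.267 mol/L; Y_N = C_N/C_{M0} = 0.247.

0.247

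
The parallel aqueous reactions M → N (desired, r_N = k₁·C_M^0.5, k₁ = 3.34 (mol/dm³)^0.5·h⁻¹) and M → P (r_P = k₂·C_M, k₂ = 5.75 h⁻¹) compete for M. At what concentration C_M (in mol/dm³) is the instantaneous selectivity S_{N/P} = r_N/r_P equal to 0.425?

S_{N/P} = (k₁/k₂)·C_M^-0.5 ⇒ C_M = (S·k₂/k₁)^(-2).
= (0.425×5.75/3.34)^(-2) = (0.7317)^(-2) = 1.87 mol/dm³.

1.87 mol/dm³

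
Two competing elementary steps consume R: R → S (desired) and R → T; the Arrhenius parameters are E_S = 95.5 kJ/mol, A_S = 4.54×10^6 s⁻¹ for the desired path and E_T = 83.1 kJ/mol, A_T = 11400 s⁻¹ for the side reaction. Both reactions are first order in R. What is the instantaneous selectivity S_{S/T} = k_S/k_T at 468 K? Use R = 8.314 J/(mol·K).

16.4

With equal orders, S_{S/T} = k_S/k_T = (A_S/A_T)·exp[(E_T−E_S)/(RT)].
(E_T−E_S)/(RT) = (83.1−95.5)×10³/(8.314×468) = -12400/3891 = -3.187.
k_S/k_T = (4.54×10^6/11400)·exp(-3.187) = 398.2 × 0.04130 = 16.4.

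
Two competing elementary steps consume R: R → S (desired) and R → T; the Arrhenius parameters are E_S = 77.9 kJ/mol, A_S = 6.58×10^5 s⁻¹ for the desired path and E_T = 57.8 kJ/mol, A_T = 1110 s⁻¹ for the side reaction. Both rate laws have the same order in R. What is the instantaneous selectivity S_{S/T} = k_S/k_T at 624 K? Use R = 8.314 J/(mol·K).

12.3

k_S/k_T = (A_S/A_T)·exp[−(E_S−E_T)/(RT)] = (A_S/A_T)·exp[(E_T−E_S)/(RT)].
(E_T−E_S)/(RT) = (57.8−77.9)×10³/(8.314×624) = -20100/5188 = -3.874.
k_S/k_T = (6.58×10^5/1110)·exp(-3.874) = 592.8 × 0.02077 = 12.3.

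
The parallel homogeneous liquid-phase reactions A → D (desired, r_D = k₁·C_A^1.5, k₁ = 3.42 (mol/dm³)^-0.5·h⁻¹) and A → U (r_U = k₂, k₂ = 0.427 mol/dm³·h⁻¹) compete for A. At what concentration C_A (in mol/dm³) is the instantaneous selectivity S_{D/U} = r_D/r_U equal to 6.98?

0.912 mol/dm³

S_{D/U} = (k₁/k₂)·C_A^1.5 ⇒ C_A = (S·k₂/k₁)^(1/1.5).
= (6.98×0.427/3.42)^(0.6667) = (0.8715)^(0.6667) = 0.912 mol/dm³.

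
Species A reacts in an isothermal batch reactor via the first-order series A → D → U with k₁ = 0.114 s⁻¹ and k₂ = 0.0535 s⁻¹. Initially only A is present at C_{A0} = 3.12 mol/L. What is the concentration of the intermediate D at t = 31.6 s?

0.924 mol/L

The intermediate concentration in a first-order A→B→C sequence is C_D = k₁C_{A0}(e^(−k₁t) − e^(−k₂t))/(k₂−k₁).
e^(−k₁t) = e^(−0.114×31.6) = e^(−3.602) = 0.02726; e^(−k₂t) = e^(−1.691) = 0.1844.
C_D = 0.114×3.12/(0.0535−0.114) × (0.02726−0.1844) = (-5.879)×(-0.1572) = 0.9239 mol/L.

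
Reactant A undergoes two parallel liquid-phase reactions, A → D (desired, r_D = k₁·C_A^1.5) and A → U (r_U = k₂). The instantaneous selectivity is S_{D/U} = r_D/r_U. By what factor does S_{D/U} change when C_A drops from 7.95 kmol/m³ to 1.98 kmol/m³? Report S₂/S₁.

S_{D/U} = (k₁/k₂)·C_A^1.5, so S₂/S₁ = (C_{A,2}/C_{A,1})^1.5.
= (1.98/7.95)^1.5 = (0.2491)^1.5 = 0.124.

0.124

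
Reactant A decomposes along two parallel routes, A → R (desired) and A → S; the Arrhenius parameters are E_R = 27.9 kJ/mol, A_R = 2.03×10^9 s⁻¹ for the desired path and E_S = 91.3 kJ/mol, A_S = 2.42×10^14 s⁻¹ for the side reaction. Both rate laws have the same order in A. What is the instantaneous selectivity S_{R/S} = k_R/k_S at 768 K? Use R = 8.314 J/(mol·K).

With equal orders, S_{R/S} = k_R/k_S = (A_R/A_S)·exp[(E_S−E_R)/(RT)].
(E_S−E_R)/(RT) = (91.3−27.9)×10³/(8.314×768) = 63400/6385 = 9.929.
k_R/k_S = (2.03×10^9/2.42×10^14)·exp(9.929) = 8.388×10^-6 × 20523 = 0.172.

0.172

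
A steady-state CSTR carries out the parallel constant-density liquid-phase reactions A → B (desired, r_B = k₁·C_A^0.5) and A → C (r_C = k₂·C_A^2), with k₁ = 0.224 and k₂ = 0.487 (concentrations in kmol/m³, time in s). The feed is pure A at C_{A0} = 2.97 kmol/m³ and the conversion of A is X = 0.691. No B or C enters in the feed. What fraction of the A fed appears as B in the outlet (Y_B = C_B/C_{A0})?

Exit C_A = C_{A0}(1−X) = 2.97×0.309 = 0.9177 kmol/m³.
A CSTR operates uniformly at the exit composition, giving r_B = 0.2146 and r_C = 0.4102 (each k·C_A^n at C_A = 0.9177).
Fraction of consumed A going to B: r_B/(r_B+r_C) = 0.3435.
C_B = 0.3435·C_{A0}·X = 0.3435×2.97×0.691 = 0.705 kmol/m³; Y_B = C_B/C_{A0} = 0.237.

0.237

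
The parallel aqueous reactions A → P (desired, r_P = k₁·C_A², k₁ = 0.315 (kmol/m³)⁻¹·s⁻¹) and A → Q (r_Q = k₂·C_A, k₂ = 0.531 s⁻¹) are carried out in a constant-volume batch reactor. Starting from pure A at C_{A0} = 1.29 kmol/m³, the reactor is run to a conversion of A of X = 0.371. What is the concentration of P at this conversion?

C_A = C_{A0}(1−X) = 0.8114 kmol/m³.
Along a PFR/batch, dC_Q/dC_A = −r_Q/(r_P+r_Q) = −k₂/(k₂+k₁·C_A).
Integrating from C_{A0} to C_A: C_Q = (0.531/0.315)·ln[(0.531+0.315·1.29)/(0.531+0.315·0.811)] = 1.686·ln(0.9374/0.7866) = 0.2956 kmol/m³.
Then C_P = (C_{A0}−C_A) − C_Q = 0.4786 − 0.2956 = 0.1830 kmol/m³.

0.183 kmol/m³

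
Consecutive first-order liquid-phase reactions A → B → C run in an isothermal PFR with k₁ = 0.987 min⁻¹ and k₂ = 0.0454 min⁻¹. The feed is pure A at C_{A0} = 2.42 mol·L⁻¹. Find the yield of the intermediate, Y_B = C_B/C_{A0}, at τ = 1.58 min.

0.755

Solving the coupled first-order balances gives C_B(τ) = [k₁/(k₂−k₁)]·C_{A0}·(e^(−k₁τ) − e^(−k₂τ)).
e^(−k₁τ) = e^(−0.987×1.58) = e^(−1.559) = 0.2102; e^(−k₂τ) = e^(−0.07173) = 0.9308.
C_B = 0.987×2.42/(0.0454−0.987) × (0.2102−0.9308) = (-2.537)×(-0.7205) = 1.828 mol·L⁻¹.
Y_B = C_B/C_{A0} = 1.828/2.42 = 0.755.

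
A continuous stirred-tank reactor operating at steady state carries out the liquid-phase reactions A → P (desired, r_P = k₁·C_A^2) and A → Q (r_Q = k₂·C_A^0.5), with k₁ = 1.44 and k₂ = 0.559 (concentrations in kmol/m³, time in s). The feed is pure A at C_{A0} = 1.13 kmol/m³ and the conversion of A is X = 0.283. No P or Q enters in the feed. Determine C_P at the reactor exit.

Exit C_A = C_{A0}(1−X) = 1.13×0.717 = 0.8102 kmol/m³.
A CSTR operates uniformly at the exit composition, giving r_P = 0.9453 and r_Q = 0.5032 (each k·C_A^n at C_A = 0.8102).
Fraction of consumed A going to P: r_P/(r_P+r_Q) = 0.6526.
C_P = 0.6526·C_{A0}·X = 0.6526×1.13×0.283 = 0.209 kmol/m³.

0.209 kmol/m³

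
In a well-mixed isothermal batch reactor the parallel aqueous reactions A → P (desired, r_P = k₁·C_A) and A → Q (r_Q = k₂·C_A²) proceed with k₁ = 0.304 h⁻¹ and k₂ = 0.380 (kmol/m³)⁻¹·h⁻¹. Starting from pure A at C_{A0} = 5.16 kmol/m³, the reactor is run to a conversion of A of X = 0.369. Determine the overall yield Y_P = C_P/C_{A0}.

0.0597

C_A = C_{A0}(1−X) = 3.256 kmol/m³.
Along a PFR/batch, dC_P/dC_A = −r_P/(r_P+r_Q) = −k₁/(k₁+k₂·C_A).
Integrating from C_{A0} to C_A: C_P = (0.304/0.380)·ln[(0.304+0.380·5.16)/(0.304+0.380·3.26)] = 0.8000·ln(2.265/1.541) = 0.3079 kmol/m³.
Y_P = C_P/C_{A0} = 0.3079/5.16 = 0.0597.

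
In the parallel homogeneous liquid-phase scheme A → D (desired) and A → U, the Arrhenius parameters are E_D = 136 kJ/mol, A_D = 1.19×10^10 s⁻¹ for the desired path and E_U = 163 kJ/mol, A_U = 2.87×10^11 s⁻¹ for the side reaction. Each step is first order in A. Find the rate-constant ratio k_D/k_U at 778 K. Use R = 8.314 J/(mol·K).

With equal orders, S_{D/U} = k_D/k_U = (A_D/A_U)·exp[(E_U−E_D)/(RT)].
(E_U−E_D)/(RT) = (163−136)×10³/(8.314×778) = 27000/6468 = 4.174.
k_D/k_U = (1.19×10^10/2.87×10^11)·exp(4.174) = 0.04146 × 64.99 = 2.69.

2.69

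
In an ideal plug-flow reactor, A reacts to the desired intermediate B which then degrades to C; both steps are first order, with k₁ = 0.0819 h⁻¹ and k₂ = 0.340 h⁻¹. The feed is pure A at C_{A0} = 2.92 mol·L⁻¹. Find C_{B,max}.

0.448 mol·L⁻¹

Evaluating C_B at τ_opt = ln(k₂/k₁)/(k₂−k₁) gives C_{B,max}/C_{A0} = (k₁/k₂)^[k₂/(k₂−k₁)].
= (0.0819/0.340)^(0.340/(0.340−0.0819)) = (0.2409)^(1.317) = 0.1533.
C_{B,max} = 0.1533×2.92 = 0.448 mol·L⁻¹.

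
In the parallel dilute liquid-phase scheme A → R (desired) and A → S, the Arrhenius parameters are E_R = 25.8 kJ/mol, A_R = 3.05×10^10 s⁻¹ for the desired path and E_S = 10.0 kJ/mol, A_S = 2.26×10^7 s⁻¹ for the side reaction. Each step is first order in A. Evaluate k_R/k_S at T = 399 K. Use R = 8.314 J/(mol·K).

11.5

k_R/k_S = (A_R/A_S)·exp[−(E_R−E_S)/(RT)] = (A_R/A_S)·exp[(E_S−E_R)/(RT)].
(E_S−E_R)/(RT) = (10.0−25.8)×10³/(8.314×399) = -15800/3317 = -4.763.
k_R/k_S = (3.05×10^10/2.26×10^7)·exp(-4.763) = 1350 × 0.008541 = 11.5.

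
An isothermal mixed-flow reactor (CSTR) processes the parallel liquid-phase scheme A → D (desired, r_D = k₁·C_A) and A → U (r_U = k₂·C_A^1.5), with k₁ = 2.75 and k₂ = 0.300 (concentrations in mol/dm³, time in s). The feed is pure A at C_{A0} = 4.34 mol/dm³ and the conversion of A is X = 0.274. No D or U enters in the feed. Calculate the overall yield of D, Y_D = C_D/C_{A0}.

Exit C_A = C_{A0}(1−X) = 4.34×0.726 = 3.151 mol/dm³.
In a CSTR the entire volume is at exit conditions, so r_D = 2.75×3.151 = 8.665 and r_U = 0.300×3.151^1.5 = 1.678.
Fraction of consumed A going to D: r_D/(r_D+r_U) = 0.8378.
C_D = 0.8378·C_{A0}·X = 0.8378×4.34×0.274 = 0.996 mol/dm³; Y_D = C_D/C_{A0} = 0.230.

0.230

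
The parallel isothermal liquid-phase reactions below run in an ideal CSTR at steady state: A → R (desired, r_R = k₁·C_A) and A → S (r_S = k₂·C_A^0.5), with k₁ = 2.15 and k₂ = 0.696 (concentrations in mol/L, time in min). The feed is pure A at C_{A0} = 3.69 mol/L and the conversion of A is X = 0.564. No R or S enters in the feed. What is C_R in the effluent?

1.66 mol/L

Exit C_A = C_{A0}(1−X) = 3.69×0.436 = 1.609 mol/L.
A CSTR operates uniformly at the exit composition, giving r_R = 3.459 and r_S = 0.8828 (each k·C_A^n at C_A = 1.609).
Fraction of consumed A going to R: r_R/(r_R+r_S) = 0.7967.
C_R = 0.7967·C_{A0}·X = 0.7967×3.69×0.564 = 1.66 mol/L.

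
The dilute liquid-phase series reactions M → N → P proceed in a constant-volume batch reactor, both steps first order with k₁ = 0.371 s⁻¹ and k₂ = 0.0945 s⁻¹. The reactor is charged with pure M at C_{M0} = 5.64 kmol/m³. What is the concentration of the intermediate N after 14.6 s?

For first-order series with pure M initially, C_N(t) = k₁C_{M0}/(k₂−k₁)·(e^(−k₁t) − e^(−k₂t)).
e^(−k₁t) = e^(−0.371×14.6) = e^(−5.417) = 0.004442; e^(−k₂t) = e^(−1.380) = 0.2517.
C_N = 0.371×5.64/(0.0945−0.371) × (0.004442−0.2517) = (-7.568)×(-0.2472) = 1.871 kmol/m³.

1.87 kmol/m³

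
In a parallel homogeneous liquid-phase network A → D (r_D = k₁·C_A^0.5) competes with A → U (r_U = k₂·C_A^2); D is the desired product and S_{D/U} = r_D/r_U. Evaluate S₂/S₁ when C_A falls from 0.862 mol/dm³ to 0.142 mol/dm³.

15.0

S_{D/U} = (k₁/k₂)·C_A^-1.5, so S₂/S₁ = (C_{A,2}/C_{A,1})^-1.5.
= (0.142/0.862)^(-1.5) = (0.1647)^(-1.5) = 15.0.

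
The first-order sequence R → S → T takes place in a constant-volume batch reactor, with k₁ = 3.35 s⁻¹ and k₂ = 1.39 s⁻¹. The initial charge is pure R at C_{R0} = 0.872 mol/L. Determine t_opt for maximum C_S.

0.449 s

Setting dC_S/dt = 0 gives t_opt = ln(k₂/k₁)/(k₂−k₁).
= ln(1.39/3.35)/(1.39−3.35) = ln(0.4149)/-1.960 = -0.8797/-1.960 = 0.449 s.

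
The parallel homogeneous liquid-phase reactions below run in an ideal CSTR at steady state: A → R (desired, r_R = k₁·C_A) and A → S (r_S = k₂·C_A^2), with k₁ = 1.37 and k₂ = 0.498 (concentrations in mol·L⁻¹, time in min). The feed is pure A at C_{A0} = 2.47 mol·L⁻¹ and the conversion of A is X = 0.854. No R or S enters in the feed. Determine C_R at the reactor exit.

Exit C_A = C_{A0}(1−X) = 2.47×0.146 = 0.3606 mol·L⁻¹.
Rates in a CSTR are evaluated at the outlet concentration: r_R = 1.37×0.3606 = 0.4940, r_S = 0.498×0.3606^2 = 0.06476.
Fraction of consumed A going to R: r_R/(r_R+r_S) = 0.8841.
C_R = 0.8841·C_{A0}·X = 0.8841×2.47×0.854 = 1.86 mol·L⁻¹.

1.86 mol·L⁻¹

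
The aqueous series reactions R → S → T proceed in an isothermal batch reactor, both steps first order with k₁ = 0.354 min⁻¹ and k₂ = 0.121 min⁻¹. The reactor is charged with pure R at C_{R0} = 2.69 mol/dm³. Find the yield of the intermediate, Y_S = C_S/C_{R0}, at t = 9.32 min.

Solving the coupled first-order balances gives C_S(t) = [k₁/(k₂−k₁)]·C_{R0}·(e^(−k₁t) − e^(−k₂t)).
e^(−k₁t) = e^(−0.354×9.32) = e^(−3.299) = 0.03691; e^(−k₂t) = e^(−1.128) = 0.3238.
C_S = 0.354×2.69/(0.121−0.354) × (0.03691−0.3238) = (-4.087)×(-0.2869) = 1.172 mol/dm³.
Y_S = C_S/C_{R0} = 1.172/2.69 = 0.436.

0.436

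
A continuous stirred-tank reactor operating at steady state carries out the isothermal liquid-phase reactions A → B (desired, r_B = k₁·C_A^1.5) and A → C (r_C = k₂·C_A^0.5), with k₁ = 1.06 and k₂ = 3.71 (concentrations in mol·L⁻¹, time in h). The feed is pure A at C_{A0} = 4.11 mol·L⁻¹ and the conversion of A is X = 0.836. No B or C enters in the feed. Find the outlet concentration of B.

0.555 mol·L⁻¹

Exit C_A = C_{A0}(1−X) = 4.11×0.164 = 0.6740 mol·L⁻¹.
A CSTR operates uniformly at the exit composition, giving r_B = 0.5866 and r_C = 3.046 (each k·C_A^n at C_A = 0.6740).
Fraction of consumed A going to B: r_B/(r_B+r_C) = 0.1615.
C_B = 0.1615·C_{A0}·X = 0.1615×4.11×0.836 = 0.555 mol·L⁻¹.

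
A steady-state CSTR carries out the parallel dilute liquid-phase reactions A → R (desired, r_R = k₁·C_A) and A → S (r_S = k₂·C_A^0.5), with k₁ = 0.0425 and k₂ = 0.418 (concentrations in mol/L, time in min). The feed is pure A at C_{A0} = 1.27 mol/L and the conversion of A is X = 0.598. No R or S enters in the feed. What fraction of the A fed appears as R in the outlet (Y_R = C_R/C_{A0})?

Exit C_A = C_{A0}(1−X) = 1.27×0.402 = 0.5105 mol/L.
In a CSTR the entire volume is at exit conditions, so r_R = 0.0425×0.5105 = 0.02170 and r_S = 0.418×0.5105^0.5 = 0.2987.
Fraction of consumed A going to R: r_R/(r_R+r_S) = 0.06773.
C_R = 0.06773·C_{A0}·X = 0.06773×1.27×0.598 = 0.0514 mol/L; Y_R = C_R/C_{A0} = 0.0405.

0.0405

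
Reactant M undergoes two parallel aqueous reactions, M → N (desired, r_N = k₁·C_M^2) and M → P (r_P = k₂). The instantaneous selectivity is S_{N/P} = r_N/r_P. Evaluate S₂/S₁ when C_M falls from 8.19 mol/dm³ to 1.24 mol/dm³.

S_{N/P} = (k₁/k₂)·C_M^2, so S₂/S₁ = (C_{M,2}/C_{M,1})^2.
= (1.24/8.19)^2 = (0.1514)^2 = 0.0229.

0.0229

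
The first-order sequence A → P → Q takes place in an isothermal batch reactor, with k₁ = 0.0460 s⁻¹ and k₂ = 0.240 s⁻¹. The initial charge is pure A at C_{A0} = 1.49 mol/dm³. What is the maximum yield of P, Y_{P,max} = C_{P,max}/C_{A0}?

Evaluating C_P at t_opt = ln(k₂/k₁)/(k₂−k₁) gives C_{P,max}/C_{A0} = (k₁/k₂)^[k₂/(k₂−k₁)].
= (0.0460/0.240)^(0.240/(0.240−0.0460)) = (0.1917)^(1.237) = 0.1295.

0.130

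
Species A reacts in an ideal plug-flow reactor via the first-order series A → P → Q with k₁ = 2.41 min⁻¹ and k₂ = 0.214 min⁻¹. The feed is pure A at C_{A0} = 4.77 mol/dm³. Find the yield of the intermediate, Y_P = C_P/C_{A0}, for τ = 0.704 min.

0.743

The intermediate concentration in a first-order A→B→C sequence is C_P = k₁C_{A0}(e^(−k₁τ) − e^(−k₂τ))/(k₂−k₁).
e^(−k₁τ) = e^(−2.41×0.704) = e^(−1.697) = 0.1833; e^(−k₂τ) = e^(−0.1507) = 0.8601.
C_P = 2.41×4.77/(0.214−2.41) × (0.1833−0.8601) = (-5.235)×(-0.6768) = 3.543 mol/dm³.
Y_P = C_P/C_{A0} = 3.543/4.77 = 0.743.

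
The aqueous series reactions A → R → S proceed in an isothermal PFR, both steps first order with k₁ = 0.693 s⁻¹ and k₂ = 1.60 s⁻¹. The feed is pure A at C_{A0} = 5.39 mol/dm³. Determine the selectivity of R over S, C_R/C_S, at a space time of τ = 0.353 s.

The intermediate concentration in a first-order A→B→C sequence is C_R = k₁C_{A0}(e^(−k₁τ) − e^(−k₂τ))/(k₂−k₁).
e^(−k₁τ) = e^(−0.693×0.353) = e^(−0.2446) = 0.7830; e^(−k₂τ) = e^(−0.5648) = 0.5685.
C_R = 0.693×5.39/(1.60−0.693) × (0.7830−0.5685) = 4.118×0.2145 = 0.8835 mol/dm³.
C_A = C_{A0}e^(−k₁τ) = 4.220 mol/dm³, so C_S = C_{A0}−C_A−C_R = 0.2862 mol/dm³; C_R/C_S = 3.09.

3.09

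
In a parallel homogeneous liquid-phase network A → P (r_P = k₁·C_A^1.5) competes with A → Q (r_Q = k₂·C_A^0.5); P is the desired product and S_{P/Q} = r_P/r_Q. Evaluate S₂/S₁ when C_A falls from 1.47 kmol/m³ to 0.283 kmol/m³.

S_{P/Q} = (k₁/k₂)·C_A, so S₂/S₁ = (C_{A,2}/C_{A,1}).
= 0.283/1.47 = 0.193.

0.193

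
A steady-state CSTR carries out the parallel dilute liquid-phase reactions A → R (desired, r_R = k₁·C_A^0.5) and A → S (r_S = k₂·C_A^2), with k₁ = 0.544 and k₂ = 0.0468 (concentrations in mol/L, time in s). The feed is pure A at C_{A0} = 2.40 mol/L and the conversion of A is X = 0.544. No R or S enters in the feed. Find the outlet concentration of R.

Exit C_A = C_{A0}(1−X) = 2.40×0.456 = 1.094 mol/L.
A CSTR operates uniformly at the exit composition, giving r_R = 0.5691 and r_S = 0.05605 (each k·C_A^n at C_A = 1.094).
Fraction of consumed A going to R: r_R/(r_R+r_S) = 0.9103.
C_R = 0.9103·C_{A0}·X = 0.9103×2.40×0.544 = 1.19 mol/L.

1.19 mol/L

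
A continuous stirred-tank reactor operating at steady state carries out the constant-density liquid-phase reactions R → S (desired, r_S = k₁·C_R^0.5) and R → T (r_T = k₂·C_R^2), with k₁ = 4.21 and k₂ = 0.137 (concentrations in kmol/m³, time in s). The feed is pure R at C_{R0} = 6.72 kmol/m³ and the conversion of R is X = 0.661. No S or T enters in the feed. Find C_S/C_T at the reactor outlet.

8.94

Exit C_R = C_{R0}(1−X) = 6.72×0.339 = 2.278 kmol/m³.
Rates in a CSTR are evaluated at the outlet concentration: r_S = 4.21×2.278^0.5 = 6.354, r_T = 0.137×2.278^2 = 0.7110.
Overall selectivity = C_S/C_T = r_Sτ/(r_Tτ) = r_S/r_T = 8.94.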